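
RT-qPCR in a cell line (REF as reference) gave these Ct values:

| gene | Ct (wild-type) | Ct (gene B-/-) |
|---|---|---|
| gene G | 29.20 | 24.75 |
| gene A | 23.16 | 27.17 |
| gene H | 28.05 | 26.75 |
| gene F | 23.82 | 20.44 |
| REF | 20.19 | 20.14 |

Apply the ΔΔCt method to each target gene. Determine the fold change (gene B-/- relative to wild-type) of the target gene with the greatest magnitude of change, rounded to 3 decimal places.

gene G: ΔΔCt = (24.75−20.14) − (29.20−20.19) = 4.61 − 9.01 = -4.40; fold change = 2^4.40 = 21.112
gene A: ΔΔCt = (27.17−20.14) − (23.16−20.19) = 7.03 − 2.97 = 4.06; fold change = 2^-4.06 = 0.060
gene H: ΔΔCt = (26.75−20.14) − (28.05−20.19) = 6.61 − 7.86 = -1.25; fold change = 2^1.25 = 2.378
gene F: ΔΔCt = (20.44−20.14) − (23.82−20.19) = 0.30 − 3.63 = -3.33; fold change = 2^3.33 = 10.056
gene G has the largest |ΔΔCt| = 4.40.

21.112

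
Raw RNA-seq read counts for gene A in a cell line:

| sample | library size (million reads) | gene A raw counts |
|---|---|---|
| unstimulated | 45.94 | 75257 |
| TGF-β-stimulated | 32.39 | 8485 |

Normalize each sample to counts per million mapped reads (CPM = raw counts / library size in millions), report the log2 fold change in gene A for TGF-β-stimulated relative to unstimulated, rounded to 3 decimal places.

CPM(unstimulated) = 75257 / 45.94 = 1638.1585
CPM(TGF-β-stimulated) = 8485 / 32.39 = 261.9636
Fold change = 261.9636 / 1638.1585 = 0.15991
log2(0.15991) = -2.6446

-2.645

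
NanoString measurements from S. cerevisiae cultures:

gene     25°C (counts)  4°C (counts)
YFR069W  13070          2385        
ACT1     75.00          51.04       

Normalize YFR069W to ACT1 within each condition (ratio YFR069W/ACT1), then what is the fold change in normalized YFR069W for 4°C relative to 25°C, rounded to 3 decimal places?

0.268

YFR069W/ACT1 (25°C) = 13070 / 75.00 = 174.27
YFR069W/ACT1 (4°C) = 2385 / 51.04 = 46.728
Fold change = 46.728 / 174.27 = 0.2681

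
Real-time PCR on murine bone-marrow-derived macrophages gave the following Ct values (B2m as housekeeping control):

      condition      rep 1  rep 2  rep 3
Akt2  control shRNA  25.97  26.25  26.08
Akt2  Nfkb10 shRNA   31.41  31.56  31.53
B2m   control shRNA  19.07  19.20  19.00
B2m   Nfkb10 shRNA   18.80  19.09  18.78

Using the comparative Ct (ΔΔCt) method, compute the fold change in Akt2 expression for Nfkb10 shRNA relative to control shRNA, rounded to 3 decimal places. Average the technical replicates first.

0.021

Mean Ct: Akt2 control shRNA 26.100; Akt2 Nfkb10 shRNA 31.500; B2m control shRNA 19.090; B2m Nfkb10 shRNA 18.890
ΔCt(control shRNA) = 26.100 − 19.090 = 7.010
ΔCt(Nfkb10 shRNA) = 31.500 − 18.890 = 12.610
ΔΔCt = 12.610 − 7.010 = 5.600
Fold change = 2^(−5.600) = 0.0206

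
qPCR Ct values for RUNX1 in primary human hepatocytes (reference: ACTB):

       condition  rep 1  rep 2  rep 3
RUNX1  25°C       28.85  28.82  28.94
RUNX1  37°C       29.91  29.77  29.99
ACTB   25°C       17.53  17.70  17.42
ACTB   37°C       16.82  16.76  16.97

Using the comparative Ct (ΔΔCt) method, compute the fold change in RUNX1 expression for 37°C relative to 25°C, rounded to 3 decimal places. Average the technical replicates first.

Mean Ct: RUNX1 25°C 28.870; RUNX1 37°C 29.890; ACTB 25°C 17.550; ACTB 37°C 16.850
ΔCt(25°C) = 28.870 − 17.550 = 11.320
ΔCt(37°C) = 29.890 − 16.850 = 13.040
ΔΔCt = 13.040 − 11.320 = 1.720
Fold change = 2^(−1.720) = 0.3035

0.304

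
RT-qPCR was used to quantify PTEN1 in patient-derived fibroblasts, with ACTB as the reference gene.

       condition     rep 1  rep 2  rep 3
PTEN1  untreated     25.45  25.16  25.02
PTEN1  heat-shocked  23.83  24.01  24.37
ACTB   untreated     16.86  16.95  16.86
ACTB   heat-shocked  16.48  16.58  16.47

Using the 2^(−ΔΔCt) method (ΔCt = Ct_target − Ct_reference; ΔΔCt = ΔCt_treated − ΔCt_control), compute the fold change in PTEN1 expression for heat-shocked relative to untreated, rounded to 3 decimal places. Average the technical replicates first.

Mean Ct: PTEN1 untreated 25.210; PTEN1 heat-shocked 24.070; ACTB untreated 16.890; ACTB heat-shocked 16.510
ΔCt(untreated) = 25.210 − 16.890 = 8.320
ΔCt(heat-shocked) = 24.070 − 16.510 = 7.560
ΔΔCt = 7.560 − 8.320 = -0.760
Fold change = 2^(−(-0.760)) = 2^0.760 = 1.6935

1.693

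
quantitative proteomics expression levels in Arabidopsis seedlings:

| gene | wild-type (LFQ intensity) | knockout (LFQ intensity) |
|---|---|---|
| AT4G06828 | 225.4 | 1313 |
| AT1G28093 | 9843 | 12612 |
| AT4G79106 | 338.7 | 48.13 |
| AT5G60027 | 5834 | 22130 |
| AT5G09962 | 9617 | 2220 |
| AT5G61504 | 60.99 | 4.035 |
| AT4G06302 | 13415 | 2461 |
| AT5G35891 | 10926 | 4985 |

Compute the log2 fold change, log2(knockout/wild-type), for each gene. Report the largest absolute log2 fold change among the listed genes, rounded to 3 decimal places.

log2(1313/225.4) = 2.542  (AT4G06828)
log2(12612/9843) = 0.358  (AT1G28093)
log2(48.13/338.7) = -2.815  (AT4G79106)
log2(22130/5834) = 1.923  (AT5G60027)
log2(2220/9617) = -2.115  (AT5G09962)
log2(4.035/60.99) = -3.918  (AT5G61504)
log2(2461/13415) = -2.447  (AT4G06302)
log2(4985/10926) = -1.132  (AT5G35891)
The largest magnitude belongs to AT5G61504.

3.918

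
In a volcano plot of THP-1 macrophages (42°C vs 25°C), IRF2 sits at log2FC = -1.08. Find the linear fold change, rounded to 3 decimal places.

0.473

Fold change = 2^(-1.08) = 0.4730
That is, IRF2 drops to 47.3% of the 25°C level.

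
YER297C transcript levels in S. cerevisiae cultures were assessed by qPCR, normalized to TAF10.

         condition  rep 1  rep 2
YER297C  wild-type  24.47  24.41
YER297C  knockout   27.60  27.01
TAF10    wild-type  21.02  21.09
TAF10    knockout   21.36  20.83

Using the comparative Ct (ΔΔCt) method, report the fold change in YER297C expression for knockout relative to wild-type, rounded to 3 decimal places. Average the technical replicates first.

0.141

Mean Ct: YER297C wild-type 24.440; YER297C knockout 27.305; TAF10 wild-type 21.055; TAF10 knockout 21.095
ΔCt(wild-type) = 24.440 − 21.055 = 3.385
ΔCt(knockout) = 27.305 − 21.095 = 6.210
ΔΔCt = 6.210 − 3.385 = 2.825
Fold change = 2^(−2.825) = 0.1411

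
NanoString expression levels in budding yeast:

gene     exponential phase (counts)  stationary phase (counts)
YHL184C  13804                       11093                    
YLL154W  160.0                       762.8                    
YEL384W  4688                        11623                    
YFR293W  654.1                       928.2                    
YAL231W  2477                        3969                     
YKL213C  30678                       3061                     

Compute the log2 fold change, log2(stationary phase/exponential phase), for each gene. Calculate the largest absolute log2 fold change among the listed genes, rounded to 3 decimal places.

log2(11093/13804) = -0.315  (YHL184C)
log2(762.8/160.0) = 2.253  (YLL154W)
log2(11623/4688) = 1.310  (YEL384W)
log2(928.2/654.1) = 0.505  (YFR293W)
log2(3969/2477) = 0.680  (YAL231W)
log2(3061/30678) = -3.325  (YKL213C)
The largest magnitude belongs to YKL213C.

3.325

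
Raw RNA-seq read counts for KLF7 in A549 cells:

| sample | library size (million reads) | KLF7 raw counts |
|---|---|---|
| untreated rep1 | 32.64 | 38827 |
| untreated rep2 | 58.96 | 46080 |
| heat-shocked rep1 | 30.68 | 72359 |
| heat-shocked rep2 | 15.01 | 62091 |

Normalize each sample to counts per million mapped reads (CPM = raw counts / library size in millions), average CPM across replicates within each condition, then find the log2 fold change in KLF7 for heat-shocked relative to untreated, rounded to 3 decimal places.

CPM(untreated rep1) = 38827 / 32.64 = 1189.5527
CPM(untreated rep2) = 46080 / 58.96 = 781.5468
CPM(heat-shocked rep1) = 72359 / 30.68 = 2358.5072
CPM(heat-shocked rep2) = 62091 / 15.01 = 4136.6422
mean CPM(untreated) = 985.5498; mean CPM(heat-shocked) = 3247.5747
Fold change = 3247.5747 / 985.5498 = 3.29519
log2(3.29519) = 1.7204

1.720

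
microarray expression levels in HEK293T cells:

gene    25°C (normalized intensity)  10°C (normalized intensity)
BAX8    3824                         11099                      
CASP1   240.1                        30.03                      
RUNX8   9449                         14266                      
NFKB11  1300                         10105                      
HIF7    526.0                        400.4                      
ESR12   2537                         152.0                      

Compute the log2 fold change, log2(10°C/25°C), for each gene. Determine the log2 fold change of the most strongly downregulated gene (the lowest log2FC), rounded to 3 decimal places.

-4.061

log2(11099/3824) = 1.537  (BAX8)
log2(30.03/240.1) = -2.999  (CASP1)
log2(14266/9449) = 0.594  (RUNX8)
log2(10105/1300) = 2.958  (NFKB11)
log2(400.4/526.0) = -0.394  (HIF7)
log2(152.0/2537) = -4.061  (ESR12)
ESR12 is most strongly downregulated.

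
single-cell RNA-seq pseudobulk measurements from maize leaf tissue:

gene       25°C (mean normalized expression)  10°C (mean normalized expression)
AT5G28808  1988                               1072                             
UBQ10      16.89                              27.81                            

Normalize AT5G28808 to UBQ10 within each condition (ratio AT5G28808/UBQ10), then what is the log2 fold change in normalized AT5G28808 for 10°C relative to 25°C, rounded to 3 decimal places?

AT5G28808/UBQ10 (25°C) = 1988 / 16.89 = 117.7
AT5G28808/UBQ10 (10°C) = 1072 / 27.81 = 38.547
Fold change = 38.547 / 117.7 = 0.3275
log2(0.3275) = -1.6104

-1.610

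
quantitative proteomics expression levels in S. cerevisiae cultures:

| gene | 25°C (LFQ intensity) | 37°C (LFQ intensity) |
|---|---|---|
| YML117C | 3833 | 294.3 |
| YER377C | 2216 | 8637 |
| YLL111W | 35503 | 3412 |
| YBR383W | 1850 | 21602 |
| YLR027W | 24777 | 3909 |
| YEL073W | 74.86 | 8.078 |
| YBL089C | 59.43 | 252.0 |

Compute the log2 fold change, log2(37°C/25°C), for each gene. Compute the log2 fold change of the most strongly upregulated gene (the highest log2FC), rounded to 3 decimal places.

3.546

log2(294.3/3833) = -3.703  (YML117C)
log2(8637/2216) = 1.963  (YER377C)
log2(3412/35503) = -3.379  (YLL111W)
log2(21602/1850) = 3.546  (YBR383W)
log2(3909/24777) = -2.664  (YLR027W)
log2(8.078/74.86) = -3.212  (YEL073W)
log2(252.0/59.43) = 2.084  (YBL089C)
YBR383W is most strongly upregulated.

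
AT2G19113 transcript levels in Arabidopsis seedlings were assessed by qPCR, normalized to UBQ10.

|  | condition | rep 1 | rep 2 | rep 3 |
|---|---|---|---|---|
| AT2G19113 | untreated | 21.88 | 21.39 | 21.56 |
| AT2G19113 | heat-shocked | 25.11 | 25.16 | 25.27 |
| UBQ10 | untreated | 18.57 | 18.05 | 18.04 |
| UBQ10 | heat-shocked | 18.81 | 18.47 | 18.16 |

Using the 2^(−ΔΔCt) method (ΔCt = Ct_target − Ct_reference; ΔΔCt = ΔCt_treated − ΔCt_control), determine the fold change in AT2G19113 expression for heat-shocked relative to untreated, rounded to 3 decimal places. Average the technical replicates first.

0.101

Mean Ct: AT2G19113 untreated 21.610; AT2G19113 heat-shocked 25.180; UBQ10 untreated 18.220; UBQ10 heat-shocked 18.480
ΔCt(untreated) = 21.610 − 18.220 = 3.390
ΔCt(heat-shocked) = 25.180 − 18.480 = 6.700
ΔΔCt = 6.700 − 3.390 = 3.310
Fold change = 2^(−3.310) = 0.1008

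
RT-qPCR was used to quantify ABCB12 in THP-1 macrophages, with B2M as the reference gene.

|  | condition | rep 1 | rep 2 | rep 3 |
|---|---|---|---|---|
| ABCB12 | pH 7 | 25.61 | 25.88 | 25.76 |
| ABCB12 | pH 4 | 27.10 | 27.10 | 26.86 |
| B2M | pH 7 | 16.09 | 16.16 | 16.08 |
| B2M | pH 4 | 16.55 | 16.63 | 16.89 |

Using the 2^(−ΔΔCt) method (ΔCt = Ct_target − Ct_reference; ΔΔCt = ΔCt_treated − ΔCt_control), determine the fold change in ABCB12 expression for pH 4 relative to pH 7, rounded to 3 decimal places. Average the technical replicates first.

Mean Ct: ABCB12 pH 7 25.750; ABCB12 pH 4 27.020; B2M pH 7 16.110; B2M pH 4 16.690
ΔCt(pH 7) = 25.750 − 16.110 = 9.640
ΔCt(pH 4) = 27.020 − 16.690 = 10.330
ΔΔCt = 10.330 − 9.640 = 0.690
Fold change = 2^(−0.690) = 0.6199

0.620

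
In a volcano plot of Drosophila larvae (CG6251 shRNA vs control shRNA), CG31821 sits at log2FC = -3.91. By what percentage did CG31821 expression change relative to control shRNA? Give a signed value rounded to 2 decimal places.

-93.35%

Fold change = 2^(-3.91) = 0.0665
Percent change = (FC − 1) × 100% = (0.0665 − 1) × 100 = -93.35%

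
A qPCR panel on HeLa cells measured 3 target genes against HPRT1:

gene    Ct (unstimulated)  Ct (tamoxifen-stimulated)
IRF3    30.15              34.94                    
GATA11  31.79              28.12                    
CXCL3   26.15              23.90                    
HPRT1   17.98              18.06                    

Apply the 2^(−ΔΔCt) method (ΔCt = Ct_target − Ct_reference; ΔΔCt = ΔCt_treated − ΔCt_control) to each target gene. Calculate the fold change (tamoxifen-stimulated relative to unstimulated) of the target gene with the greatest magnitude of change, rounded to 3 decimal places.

0.038

IRF3: ΔΔCt = (34.94−18.06) − (30.15−17.98) = 16.88 − 12.17 = 4.71; fold change = 2^-4.71 = 0.038
GATA11: ΔΔCt = (28.12−18.06) − (31.79−17.98) = 10.06 − 13.81 = -3.75; fold change = 2^3.75 = 13.454
CXCL3: ΔΔCt = (23.90−18.06) − (26.15−17.98) = 5.84 − 8.17 = -2.33; fold change = 2^2.33 = 5.028
IRF3 has the largest |ΔΔCt| = 4.71.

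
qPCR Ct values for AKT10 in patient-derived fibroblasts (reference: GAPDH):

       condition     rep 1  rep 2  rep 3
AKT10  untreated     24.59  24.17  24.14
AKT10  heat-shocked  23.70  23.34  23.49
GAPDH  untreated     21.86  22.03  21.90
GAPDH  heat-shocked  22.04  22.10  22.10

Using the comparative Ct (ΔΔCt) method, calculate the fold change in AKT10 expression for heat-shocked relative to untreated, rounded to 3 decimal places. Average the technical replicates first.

1.919

Mean Ct: AKT10 untreated 24.300; AKT10 heat-shocked 23.510; GAPDH untreated 21.930; GAPDH heat-shocked 22.080
ΔCt(untreated) = 24.300 − 21.930 = 2.370
ΔCt(heat-shocked) = 23.510 − 22.080 = 1.430
ΔΔCt = 1.430 − 2.370 = -0.940
Fold change = 2^(−(-0.940)) = 2^0.940 = 1.9185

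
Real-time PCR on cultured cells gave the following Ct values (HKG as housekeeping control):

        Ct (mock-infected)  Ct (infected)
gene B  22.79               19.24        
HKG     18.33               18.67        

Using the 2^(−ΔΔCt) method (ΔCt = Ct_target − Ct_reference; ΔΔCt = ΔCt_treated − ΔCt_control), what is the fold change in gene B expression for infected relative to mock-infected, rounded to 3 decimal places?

ΔCt(mock-infected) = 22.790 − 18.330 = 4.460
ΔCt(infected) = 19.240 − 18.670 = 0.570
ΔΔCt = 0.570 − 4.460 = -3.890
Fold change = 2^(−(-3.890)) = 2^3.890 = 14.8254

14.825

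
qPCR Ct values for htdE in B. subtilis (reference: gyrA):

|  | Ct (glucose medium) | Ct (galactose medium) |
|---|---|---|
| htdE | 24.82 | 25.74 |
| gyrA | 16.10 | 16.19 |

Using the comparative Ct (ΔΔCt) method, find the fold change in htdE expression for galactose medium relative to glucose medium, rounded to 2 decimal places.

0.56

ΔCt(glucose medium) = 24.820 − 16.100 = 8.720
ΔCt(galactose medium) = 25.740 − 16.190 = 9.550
ΔΔCt = 9.550 − 8.720 = 0.830
Fold change = 2^(−0.830) = 0.563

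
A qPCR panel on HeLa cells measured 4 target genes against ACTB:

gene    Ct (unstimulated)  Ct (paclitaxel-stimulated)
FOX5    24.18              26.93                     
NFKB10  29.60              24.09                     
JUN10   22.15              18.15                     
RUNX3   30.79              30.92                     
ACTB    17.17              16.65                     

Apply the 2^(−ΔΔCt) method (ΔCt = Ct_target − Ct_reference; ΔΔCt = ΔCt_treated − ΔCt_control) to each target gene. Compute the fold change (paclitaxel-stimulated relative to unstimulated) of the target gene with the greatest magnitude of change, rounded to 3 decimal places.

FOX5: ΔΔCt = (26.93−16.65) − (24.18−17.17) = 10.28 − 7.01 = 3.27; fold change = 2^-3.27 = 0.104
NFKB10: ΔΔCt = (24.09−16.65) − (29.60−17.17) = 7.44 − 12.43 = -4.99; fold change = 2^4.99 = 31.779
JUN10: ΔΔCt = (18.15−16.65) − (22.15−17.17) = 1.50 − 4.98 = -3.48; fold change = 2^3.48 = 11.158
RUNX3: ΔΔCt = (30.92−16.65) − (30.79−17.17) = 14.27 − 13.62 = 0.65; fold change = 2^-0.65 = 0.637
NFKB10 has the largest |ΔΔCt| = 4.99.

31.779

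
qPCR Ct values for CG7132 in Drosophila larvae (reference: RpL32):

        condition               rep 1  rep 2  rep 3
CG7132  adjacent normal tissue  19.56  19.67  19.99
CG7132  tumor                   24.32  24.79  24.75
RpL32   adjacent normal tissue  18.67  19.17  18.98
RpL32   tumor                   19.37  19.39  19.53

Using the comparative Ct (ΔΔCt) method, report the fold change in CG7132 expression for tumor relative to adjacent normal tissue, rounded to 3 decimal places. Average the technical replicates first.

0.048

Mean Ct: CG7132 adjacent normal tissue 19.740; CG7132 tumor 24.620; RpL32 adjacent normal tissue 18.940; RpL32 tumor 19.430
ΔCt(adjacent normal tissue) = 19.740 − 18.940 = 0.800
ΔCt(tumor) = 24.620 − 19.430 = 5.190
ΔΔCt = 5.190 − 0.800 = 4.390
Fold change = 2^(−4.390) = 0.0477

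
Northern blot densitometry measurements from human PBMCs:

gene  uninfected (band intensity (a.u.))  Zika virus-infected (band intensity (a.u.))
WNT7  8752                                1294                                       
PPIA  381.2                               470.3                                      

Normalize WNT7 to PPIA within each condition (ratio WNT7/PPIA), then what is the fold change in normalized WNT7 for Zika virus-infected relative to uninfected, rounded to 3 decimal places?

0.120

WNT7/PPIA (uninfected) = 8752 / 381.2 = 22.959
WNT7/PPIA (Zika virus-infected) = 1294 / 470.3 = 2.7514
Fold change = 2.7514 / 22.959 = 0.1198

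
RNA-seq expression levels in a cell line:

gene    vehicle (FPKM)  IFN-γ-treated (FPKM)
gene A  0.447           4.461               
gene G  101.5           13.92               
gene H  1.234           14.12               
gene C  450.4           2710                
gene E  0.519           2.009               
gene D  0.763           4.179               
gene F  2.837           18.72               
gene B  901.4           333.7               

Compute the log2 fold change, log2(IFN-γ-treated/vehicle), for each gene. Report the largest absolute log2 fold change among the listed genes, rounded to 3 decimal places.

log2(4.461/0.447) = 3.319  (gene A)
log2(13.92/101.5) = -2.866  (gene G)
log2(14.12/1.234) = 3.516  (gene H)
log2(2710/450.4) = 2.589  (gene C)
log2(2.009/0.519) = 1.953  (gene E)
log2(4.179/0.763) = 2.453  (gene D)
log2(18.72/2.837) = 2.722  (gene F)
log2(333.7/901.4) = -1.434  (gene B)
The largest magnitude belongs to gene H.

3.516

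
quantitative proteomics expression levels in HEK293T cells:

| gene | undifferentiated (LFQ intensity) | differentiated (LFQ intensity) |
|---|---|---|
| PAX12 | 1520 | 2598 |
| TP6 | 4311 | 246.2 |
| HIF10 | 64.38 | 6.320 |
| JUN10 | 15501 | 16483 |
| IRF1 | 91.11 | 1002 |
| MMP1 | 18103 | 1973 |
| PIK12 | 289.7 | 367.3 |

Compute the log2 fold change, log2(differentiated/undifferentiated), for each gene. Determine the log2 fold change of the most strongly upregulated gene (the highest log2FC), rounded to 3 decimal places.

3.459

log2(2598/1520) = 0.773  (PAX12)
log2(246.2/4311) = -4.130  (TP6)
log2(6.320/64.38) = -3.349  (HIF10)
log2(16483/15501) = 0.089  (JUN10)
log2(1002/91.11) = 3.459  (IRF1)
log2(1973/18103) = -3.198  (MMP1)
log2(367.3/289.7) = 0.342  (PIK12)
IRF1 is most strongly upregulated.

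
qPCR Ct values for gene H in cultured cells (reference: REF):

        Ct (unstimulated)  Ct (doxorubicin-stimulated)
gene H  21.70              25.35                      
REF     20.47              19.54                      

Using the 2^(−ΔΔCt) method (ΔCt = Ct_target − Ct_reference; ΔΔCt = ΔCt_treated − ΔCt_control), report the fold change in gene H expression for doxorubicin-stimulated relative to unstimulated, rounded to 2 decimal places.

ΔCt(unstimulated) = 21.700 − 20.470 = 1.230
ΔCt(doxorubicin-stimulated) = 25.350 − 19.540 = 5.810
ΔΔCt = 5.810 − 1.230 = 4.580
Fold change = 2^(−4.580) = 0.042

0.04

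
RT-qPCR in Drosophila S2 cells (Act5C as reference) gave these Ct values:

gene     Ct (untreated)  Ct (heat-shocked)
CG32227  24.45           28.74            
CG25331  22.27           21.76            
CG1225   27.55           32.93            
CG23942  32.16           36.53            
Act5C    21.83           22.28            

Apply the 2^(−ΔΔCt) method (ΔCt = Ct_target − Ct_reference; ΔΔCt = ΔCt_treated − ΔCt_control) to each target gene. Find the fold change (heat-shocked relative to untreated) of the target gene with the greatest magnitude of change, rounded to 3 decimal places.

0.033

CG32227: ΔΔCt = (28.74−22.28) − (24.45−21.83) = 6.46 − 2.62 = 3.84; fold change = 2^-3.84 = 0.070
CG25331: ΔΔCt = (21.76−22.28) − (22.27−21.83) = -0.52 − 0.44 = -0.96; fold change = 2^0.96 = 1.945
CG1225: ΔΔCt = (32.93−22.28) − (27.55−21.83) = 10.65 − 5.72 = 4.93; fold change = 2^-4.93 = 0.033
CG23942: ΔΔCt = (36.53−22.28) − (32.16−21.83) = 14.25 − 10.33 = 3.92; fold change = 2^-3.92 = 0.066
CG1225 has the largest |ΔΔCt| = 4.93.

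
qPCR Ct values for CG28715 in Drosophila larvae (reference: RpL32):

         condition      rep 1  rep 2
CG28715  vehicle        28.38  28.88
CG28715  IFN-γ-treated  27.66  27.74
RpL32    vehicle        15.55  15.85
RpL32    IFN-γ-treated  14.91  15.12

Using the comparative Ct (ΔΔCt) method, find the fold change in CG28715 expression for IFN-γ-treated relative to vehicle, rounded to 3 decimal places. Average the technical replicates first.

1.185

Mean Ct: CG28715 vehicle 28.630; CG28715 IFN-γ-treated 27.700; RpL32 vehicle 15.700; RpL32 IFN-γ-treated 15.015
ΔCt(vehicle) = 28.630 − 15.700 = 12.930
ΔCt(IFN-γ-treated) = 27.700 − 15.015 = 12.685
ΔΔCt = 12.685 − 12.930 = -0.245
Fold change = 2^(−(-0.245)) = 2^0.245 = 1.1851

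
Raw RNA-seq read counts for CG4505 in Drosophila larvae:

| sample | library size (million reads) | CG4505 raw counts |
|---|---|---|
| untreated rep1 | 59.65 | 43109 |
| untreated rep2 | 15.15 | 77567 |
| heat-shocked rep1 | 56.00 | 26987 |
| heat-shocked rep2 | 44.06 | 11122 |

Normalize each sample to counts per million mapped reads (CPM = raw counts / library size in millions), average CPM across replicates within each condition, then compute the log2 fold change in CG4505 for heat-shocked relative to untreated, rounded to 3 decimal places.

-2.992

CPM(untreated rep1) = 43109 / 59.65 = 722.6991
CPM(untreated rep2) = 77567 / 15.15 = 5119.9340
CPM(heat-shocked rep1) = 26987 / 56.00 = 481.9107
CPM(heat-shocked rep2) = 11122 / 44.06 = 252.4285
mean CPM(untreated) = 2921.3165; mean CPM(heat-shocked) = 367.1696
Fold change = 367.1696 / 2921.3165 = 0.12569
log2(0.12569) = -2.9921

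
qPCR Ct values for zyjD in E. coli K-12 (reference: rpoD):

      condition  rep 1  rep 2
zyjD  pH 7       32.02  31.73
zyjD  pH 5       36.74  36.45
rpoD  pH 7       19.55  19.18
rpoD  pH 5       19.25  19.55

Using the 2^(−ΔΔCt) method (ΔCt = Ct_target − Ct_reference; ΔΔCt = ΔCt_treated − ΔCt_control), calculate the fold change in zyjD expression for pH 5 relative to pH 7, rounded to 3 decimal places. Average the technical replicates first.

Mean Ct: zyjD pH 7 31.875; zyjD pH 5 36.595; rpoD pH 7 19.365; rpoD pH 5 19.400
ΔCt(pH 7) = 31.875 − 19.365 = 12.510
ΔCt(pH 5) = 36.595 − 19.400 = 17.195
ΔΔCt = 17.195 − 12.510 = 4.685
Fold change = 2^(−4.685) = 0.0389

0.039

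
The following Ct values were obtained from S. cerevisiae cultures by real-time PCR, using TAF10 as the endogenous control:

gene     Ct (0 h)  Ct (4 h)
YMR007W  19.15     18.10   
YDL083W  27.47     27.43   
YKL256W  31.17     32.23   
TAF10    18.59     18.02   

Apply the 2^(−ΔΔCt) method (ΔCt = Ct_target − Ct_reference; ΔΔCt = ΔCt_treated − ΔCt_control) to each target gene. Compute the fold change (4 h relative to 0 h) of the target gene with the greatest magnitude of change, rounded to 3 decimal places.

YMR007W: ΔΔCt = (18.10−18.02) − (19.15−18.59) = 0.08 − 0.56 = -0.48; fold change = 2^0.48 = 1.395
YDL083W: ΔΔCt = (27.43−18.02) − (27.47−18.59) = 9.41 − 8.88 = 0.53; fold change = 2^-0.53 = 0.693
YKL256W: ΔΔCt = (32.23−18.02) − (31.17−18.59) = 14.21 − 12.58 = 1.63; fold change = 2^-1.63 = 0.323
YKL256W has the largest |ΔΔCt| = 1.63.

0.323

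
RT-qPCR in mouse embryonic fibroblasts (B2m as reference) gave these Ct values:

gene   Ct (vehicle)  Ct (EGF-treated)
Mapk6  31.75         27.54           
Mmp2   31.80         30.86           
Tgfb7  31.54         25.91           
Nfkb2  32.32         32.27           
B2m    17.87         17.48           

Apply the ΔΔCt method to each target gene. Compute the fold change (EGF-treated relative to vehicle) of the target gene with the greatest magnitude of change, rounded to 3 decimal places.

37.792

Mapk6: ΔΔCt = (27.54−17.48) − (31.75−17.87) = 10.06 − 13.88 = -3.82; fold change = 2^3.82 = 14.123
Mmp2: ΔΔCt = (30.86−17.48) − (31.80−17.87) = 13.38 − 13.93 = -0.55; fold change = 2^0.55 = 1.464
Tgfb7: ΔΔCt = (25.91−17.48) − (31.54−17.87) = 8.43 − 13.67 = -5.24; fold change = 2^5.24 = 37.792
Nfkb2: ΔΔCt = (32.27−17.48) − (32.32−17.87) = 14.79 − 14.45 = 0.34; fold change = 2^-0.34 = 0.790
Tgfb7 has the largest |ΔΔCt| = 5.24.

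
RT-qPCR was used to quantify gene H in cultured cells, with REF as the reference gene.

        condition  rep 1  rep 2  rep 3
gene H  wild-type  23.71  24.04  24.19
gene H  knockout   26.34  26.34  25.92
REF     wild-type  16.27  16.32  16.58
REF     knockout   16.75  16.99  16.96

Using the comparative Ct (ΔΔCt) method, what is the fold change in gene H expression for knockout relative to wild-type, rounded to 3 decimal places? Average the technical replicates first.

Mean Ct: gene H wild-type 23.980; gene H knockout 26.200; REF wild-type 16.390; REF knockout 16.900
ΔCt(wild-type) = 23.980 − 16.390 = 7.590
ΔCt(knockout) = 26.200 − 16.900 = 9.300
ΔΔCt = 9.300 − 7.590 = 1.710
Fold change = 2^(−1.710) = 0.3057

0.306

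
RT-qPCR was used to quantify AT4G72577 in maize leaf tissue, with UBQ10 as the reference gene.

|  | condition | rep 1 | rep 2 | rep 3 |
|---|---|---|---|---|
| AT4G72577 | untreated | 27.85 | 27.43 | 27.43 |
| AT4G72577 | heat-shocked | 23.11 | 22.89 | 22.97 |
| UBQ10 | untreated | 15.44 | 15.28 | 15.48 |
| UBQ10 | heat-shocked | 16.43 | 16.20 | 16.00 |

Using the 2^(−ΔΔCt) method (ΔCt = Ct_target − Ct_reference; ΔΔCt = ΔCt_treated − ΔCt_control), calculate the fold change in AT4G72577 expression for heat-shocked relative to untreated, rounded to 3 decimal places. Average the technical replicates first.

41.933

Mean Ct: AT4G72577 untreated 27.570; AT4G72577 heat-shocked 22.990; UBQ10 untreated 15.400; UBQ10 heat-shocked 16.210
ΔCt(untreated) = 27.570 − 15.400 = 12.170
ΔCt(heat-shocked) = 22.990 − 16.210 = 6.780
ΔΔCt = 6.780 − 12.170 = -5.390
Fold change = 2^(−(-5.390)) = 2^5.390 = 41.9326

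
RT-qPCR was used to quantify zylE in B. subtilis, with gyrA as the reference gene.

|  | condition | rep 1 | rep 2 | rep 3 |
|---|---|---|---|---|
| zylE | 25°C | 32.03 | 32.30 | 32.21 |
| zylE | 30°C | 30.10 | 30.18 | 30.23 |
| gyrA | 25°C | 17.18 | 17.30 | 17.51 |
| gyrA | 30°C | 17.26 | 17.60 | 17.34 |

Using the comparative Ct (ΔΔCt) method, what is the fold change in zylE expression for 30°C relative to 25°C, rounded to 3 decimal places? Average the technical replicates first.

4.228

Mean Ct: zylE 25°C 32.180; zylE 30°C 30.170; gyrA 25°C 17.330; gyrA 30°C 17.400
ΔCt(25°C) = 32.180 − 17.330 = 14.850
ΔCt(30°C) = 30.170 − 17.400 = 12.770
ΔΔCt = 12.770 − 14.850 = -2.080
Fold change = 2^(−(-2.080)) = 2^2.080 = 4.2281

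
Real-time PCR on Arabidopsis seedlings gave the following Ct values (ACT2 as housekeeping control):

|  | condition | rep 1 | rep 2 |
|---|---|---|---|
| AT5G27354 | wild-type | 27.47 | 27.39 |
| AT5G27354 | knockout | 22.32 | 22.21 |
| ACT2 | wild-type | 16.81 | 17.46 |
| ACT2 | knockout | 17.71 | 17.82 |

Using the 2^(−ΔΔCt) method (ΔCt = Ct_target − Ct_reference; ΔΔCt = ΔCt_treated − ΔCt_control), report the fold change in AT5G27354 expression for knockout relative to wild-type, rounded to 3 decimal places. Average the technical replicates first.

Mean Ct: AT5G27354 wild-type 27.430; AT5G27354 knockout 22.265; ACT2 wild-type 17.135; ACT2 knockout 17.765
ΔCt(wild-type) = 27.430 − 17.135 = 10.295
ΔCt(knockout) = 22.265 − 17.765 = 4.500
ΔΔCt = 4.500 − 10.295 = -5.795
Fold change = 2^(−(-5.795)) = 2^5.795 = 55.5225

55.522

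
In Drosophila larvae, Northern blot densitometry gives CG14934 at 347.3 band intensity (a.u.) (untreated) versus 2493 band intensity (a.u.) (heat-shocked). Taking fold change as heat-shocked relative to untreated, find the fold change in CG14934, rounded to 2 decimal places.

Fold change = 2493 / 347.3 = 7.178
CG14934 is upregulated.

7.18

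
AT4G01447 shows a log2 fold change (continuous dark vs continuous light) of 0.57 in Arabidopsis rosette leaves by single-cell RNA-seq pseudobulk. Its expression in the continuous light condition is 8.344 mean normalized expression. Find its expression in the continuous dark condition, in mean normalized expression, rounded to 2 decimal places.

12.39

Fold change = 2^(0.57) = 1.4845
continuous dark expression = 8.344 × 1.4845 = 12.39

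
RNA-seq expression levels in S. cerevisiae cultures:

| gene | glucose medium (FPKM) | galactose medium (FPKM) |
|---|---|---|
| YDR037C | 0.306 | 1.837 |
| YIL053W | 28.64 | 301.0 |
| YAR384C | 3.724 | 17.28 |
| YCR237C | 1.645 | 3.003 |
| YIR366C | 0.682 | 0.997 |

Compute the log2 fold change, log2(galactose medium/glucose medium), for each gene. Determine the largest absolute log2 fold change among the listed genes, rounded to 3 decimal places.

log2(1.837/0.306) = 2.586  (YDR037C)
log2(301.0/28.64) = 3.394  (YIL053W)
log2(17.28/3.724) = 2.214  (YAR384C)
log2(3.003/1.645) = 0.868  (YCR237C)
log2(0.997/0.682) = 0.548  (YIR366C)
The largest magnitude belongs to YIL053W.

3.394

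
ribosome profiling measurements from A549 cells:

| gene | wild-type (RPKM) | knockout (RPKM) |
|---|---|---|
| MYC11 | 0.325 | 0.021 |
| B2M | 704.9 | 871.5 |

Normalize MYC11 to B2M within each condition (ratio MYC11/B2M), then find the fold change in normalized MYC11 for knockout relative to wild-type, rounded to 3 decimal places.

MYC11/B2M (wild-type) = 0.325 / 704.9 = 0.00046106
MYC11/B2M (knockout) = 0.021 / 871.5 = 2.4096e-05
Fold change = 2.4096e-05 / 0.00046106 = 0.0523

0.052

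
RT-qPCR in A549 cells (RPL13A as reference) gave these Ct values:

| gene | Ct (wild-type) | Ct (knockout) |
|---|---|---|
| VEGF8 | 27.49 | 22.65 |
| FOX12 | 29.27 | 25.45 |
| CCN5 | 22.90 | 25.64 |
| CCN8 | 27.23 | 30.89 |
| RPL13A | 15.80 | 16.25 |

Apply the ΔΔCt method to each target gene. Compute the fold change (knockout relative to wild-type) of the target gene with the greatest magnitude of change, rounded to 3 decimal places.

39.124

VEGF8: ΔΔCt = (22.65−16.25) − (27.49−15.80) = 6.40 − 11.69 = -5.29; fold change = 2^5.29 = 39.124
FOX12: ΔΔCt = (25.45−16.25) − (29.27−15.80) = 9.20 − 13.47 = -4.27; fold change = 2^4.27 = 19.293
CCN5: ΔΔCt = (25.64−16.25) − (22.90−15.80) = 9.39 − 7.10 = 2.29; fold change = 2^-2.29 = 0.204
CCN8: ΔΔCt = (30.89−16.25) − (27.23−15.80) = 14.64 − 11.43 = 3.21; fold change = 2^-3.21 = 0.108
VEGF8 has the largest |ΔΔCt| = 5.29.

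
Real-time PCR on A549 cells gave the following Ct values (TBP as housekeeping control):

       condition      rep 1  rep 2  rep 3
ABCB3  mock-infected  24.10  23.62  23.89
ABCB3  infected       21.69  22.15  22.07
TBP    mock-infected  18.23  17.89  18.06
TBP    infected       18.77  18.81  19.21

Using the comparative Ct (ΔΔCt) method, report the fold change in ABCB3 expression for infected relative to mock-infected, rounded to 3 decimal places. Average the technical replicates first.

Mean Ct: ABCB3 mock-infected 23.870; ABCB3 infected 21.970; TBP mock-infected 18.060; TBP infected 18.930
ΔCt(mock-infected) = 23.870 − 18.060 = 5.810
ΔCt(infected) = 21.970 − 18.930 = 3.040
ΔΔCt = 3.040 − 5.810 = -2.770
Fold change = 2^(−(-2.770)) = 2^2.770 = 6.8211

6.821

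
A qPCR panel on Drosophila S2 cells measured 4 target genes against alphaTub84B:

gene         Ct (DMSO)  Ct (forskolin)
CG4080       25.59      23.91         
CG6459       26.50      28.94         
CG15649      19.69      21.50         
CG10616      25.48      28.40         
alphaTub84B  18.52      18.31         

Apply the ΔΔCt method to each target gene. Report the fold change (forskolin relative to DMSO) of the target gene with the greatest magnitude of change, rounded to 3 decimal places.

0.114

CG4080: ΔΔCt = (23.91−18.31) − (25.59−18.52) = 5.60 − 7.07 = -1.47; fold change = 2^1.47 = 2.770
CG6459: ΔΔCt = (28.94−18.31) − (26.50−18.52) = 10.63 − 7.98 = 2.65; fold change = 2^-2.65 = 0.159
CG15649: ΔΔCt = (21.50−18.31) − (19.69−18.52) = 3.19 − 1.17 = 2.02; fold change = 2^-2.02 = 0.247
CG10616: ΔΔCt = (28.40−18.31) − (25.48−18.52) = 10.09 − 6.96 = 3.13; fold change = 2^-3.13 = 0.114
CG10616 has the largest |ΔΔCt| = 3.13.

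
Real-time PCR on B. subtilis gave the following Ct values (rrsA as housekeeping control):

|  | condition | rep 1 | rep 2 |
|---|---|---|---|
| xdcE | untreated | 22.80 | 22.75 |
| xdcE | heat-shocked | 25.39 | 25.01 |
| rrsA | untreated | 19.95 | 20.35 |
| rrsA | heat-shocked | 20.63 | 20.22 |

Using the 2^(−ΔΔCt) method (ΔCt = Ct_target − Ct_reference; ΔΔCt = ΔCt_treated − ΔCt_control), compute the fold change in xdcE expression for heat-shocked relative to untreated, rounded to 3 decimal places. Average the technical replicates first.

Mean Ct: xdcE untreated 22.775; xdcE heat-shocked 25.200; rrsA untreated 20.150; rrsA heat-shocked 20.425
ΔCt(untreated) = 22.775 − 20.150 = 2.625
ΔCt(heat-shocked) = 25.200 − 20.425 = 4.775
ΔΔCt = 4.775 − 2.625 = 2.150
Fold change = 2^(−2.150) = 0.2253

0.225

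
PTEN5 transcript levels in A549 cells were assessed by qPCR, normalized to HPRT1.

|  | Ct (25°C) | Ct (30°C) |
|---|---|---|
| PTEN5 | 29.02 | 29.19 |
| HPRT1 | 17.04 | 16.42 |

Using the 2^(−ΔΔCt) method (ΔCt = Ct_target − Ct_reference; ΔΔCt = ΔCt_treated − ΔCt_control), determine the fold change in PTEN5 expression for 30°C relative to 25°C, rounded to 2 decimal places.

0.58

ΔCt(25°C) = 29.020 − 17.040 = 11.980
ΔCt(30°C) = 29.190 − 16.420 = 12.770
ΔΔCt = 12.770 − 11.980 = 0.790
Fold change = 2^(−0.790) = 0.578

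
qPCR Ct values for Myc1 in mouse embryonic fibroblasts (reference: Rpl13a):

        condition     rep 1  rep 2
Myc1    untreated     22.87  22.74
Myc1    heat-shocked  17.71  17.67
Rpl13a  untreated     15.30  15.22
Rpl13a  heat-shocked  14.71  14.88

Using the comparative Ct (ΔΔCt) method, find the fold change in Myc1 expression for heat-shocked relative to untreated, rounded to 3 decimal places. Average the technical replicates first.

25.107

Mean Ct: Myc1 untreated 22.805; Myc1 heat-shocked 17.690; Rpl13a untreated 15.260; Rpl13a heat-shocked 14.795
ΔCt(untreated) = 22.805 − 15.260 = 7.545
ΔCt(heat-shocked) = 17.690 − 14.795 = 2.895
ΔΔCt = 2.895 − 7.545 = -4.650
Fold change = 2^(−(-4.650)) = 2^4.650 = 25.1067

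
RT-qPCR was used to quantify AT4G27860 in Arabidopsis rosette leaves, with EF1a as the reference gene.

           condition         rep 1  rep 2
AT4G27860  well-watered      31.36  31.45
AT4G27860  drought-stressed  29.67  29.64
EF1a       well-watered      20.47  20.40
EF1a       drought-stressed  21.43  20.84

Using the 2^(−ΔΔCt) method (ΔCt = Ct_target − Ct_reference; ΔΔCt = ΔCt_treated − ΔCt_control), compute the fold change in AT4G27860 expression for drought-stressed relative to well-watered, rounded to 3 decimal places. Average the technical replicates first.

5.464

Mean Ct: AT4G27860 well-watered 31.405; AT4G27860 drought-stressed 29.655; EF1a well-watered 20.435; EF1a drought-stressed 21.135
ΔCt(well-watered) = 31.405 − 20.435 = 10.970
ΔCt(drought-stressed) = 29.655 − 21.135 = 8.520
ΔΔCt = 8.520 − 10.970 = -2.450
Fold change = 2^(−(-2.450)) = 2^2.450 = 5.4642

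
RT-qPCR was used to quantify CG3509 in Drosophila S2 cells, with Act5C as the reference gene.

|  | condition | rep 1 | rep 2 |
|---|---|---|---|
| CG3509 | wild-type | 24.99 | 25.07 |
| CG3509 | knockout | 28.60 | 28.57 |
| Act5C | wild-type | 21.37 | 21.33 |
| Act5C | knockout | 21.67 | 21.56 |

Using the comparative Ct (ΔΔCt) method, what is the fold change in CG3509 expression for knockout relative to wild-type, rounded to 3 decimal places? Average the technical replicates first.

Mean Ct: CG3509 wild-type 25.030; CG3509 knockout 28.585; Act5C wild-type 21.350; Act5C knockout 21.615
ΔCt(wild-type) = 25.030 − 21.350 = 3.680
ΔCt(knockout) = 28.585 − 21.615 = 6.970
ΔΔCt = 6.970 − 3.680 = 3.290
Fold change = 2^(−3.290) = 0.1022

0.102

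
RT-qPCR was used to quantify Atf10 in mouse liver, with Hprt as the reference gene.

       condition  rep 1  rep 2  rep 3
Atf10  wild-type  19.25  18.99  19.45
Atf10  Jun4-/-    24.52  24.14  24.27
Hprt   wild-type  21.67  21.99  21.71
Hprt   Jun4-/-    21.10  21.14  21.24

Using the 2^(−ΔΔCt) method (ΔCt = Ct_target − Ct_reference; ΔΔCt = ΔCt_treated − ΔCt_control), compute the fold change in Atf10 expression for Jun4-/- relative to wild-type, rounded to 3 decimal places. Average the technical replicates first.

Mean Ct: Atf10 wild-type 19.230; Atf10 Jun4-/- 24.310; Hprt wild-type 21.790; Hprt Jun4-/- 21.160
ΔCt(wild-type) = 19.230 − 21.790 = -2.560
ΔCt(Jun4-/-) = 24.310 − 21.160 = 3.150
ΔΔCt = 3.150 − (-2.560) = 5.710
Fold change = 2^(−5.710) = 0.0191

0.019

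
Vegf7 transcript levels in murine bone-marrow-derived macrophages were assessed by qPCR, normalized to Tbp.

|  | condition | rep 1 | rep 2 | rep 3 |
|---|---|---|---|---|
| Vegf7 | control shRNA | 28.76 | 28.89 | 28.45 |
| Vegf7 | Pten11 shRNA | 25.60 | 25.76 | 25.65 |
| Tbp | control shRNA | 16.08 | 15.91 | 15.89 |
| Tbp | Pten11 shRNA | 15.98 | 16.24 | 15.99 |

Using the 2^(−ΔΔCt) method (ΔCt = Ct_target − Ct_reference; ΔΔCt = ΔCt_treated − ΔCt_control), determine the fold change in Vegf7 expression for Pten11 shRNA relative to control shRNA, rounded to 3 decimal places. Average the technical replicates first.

Mean Ct: Vegf7 control shRNA 28.700; Vegf7 Pten11 shRNA 25.670; Tbp control shRNA 15.960; Tbp Pten11 shRNA 16.070
ΔCt(control shRNA) = 28.700 − 15.960 = 12.740
ΔCt(Pten11 shRNA) = 25.670 − 16.070 = 9.600
ΔΔCt = 9.600 − 12.740 = -3.140
Fold change = 2^(−(-3.140)) = 2^3.140 = 8.8152

8.815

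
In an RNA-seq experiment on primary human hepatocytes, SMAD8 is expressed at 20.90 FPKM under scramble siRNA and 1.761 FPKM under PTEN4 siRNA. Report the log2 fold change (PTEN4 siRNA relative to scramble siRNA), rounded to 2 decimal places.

-3.57

Fold change = 1.761 / 20.90 = 0.0843
log2(0.0843) = -3.569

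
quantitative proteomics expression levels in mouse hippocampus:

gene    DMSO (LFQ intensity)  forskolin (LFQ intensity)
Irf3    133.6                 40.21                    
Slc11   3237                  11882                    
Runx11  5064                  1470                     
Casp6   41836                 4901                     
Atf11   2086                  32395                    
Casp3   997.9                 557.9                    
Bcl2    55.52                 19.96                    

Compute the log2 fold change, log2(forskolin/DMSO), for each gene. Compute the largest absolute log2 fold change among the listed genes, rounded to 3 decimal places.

3.957

log2(40.21/133.6) = -1.732  (Irf3)
log2(11882/3237) = 1.876  (Slc11)
log2(1470/5064) = -1.784  (Runx11)
log2(4901/41836) = -3.094  (Casp6)
log2(32395/2086) = 3.957  (Atf11)
log2(557.9/997.9) = -0.839  (Casp3)
log2(19.96/55.52) = -1.476  (Bcl2)
The largest magnitude belongs to Atf11.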